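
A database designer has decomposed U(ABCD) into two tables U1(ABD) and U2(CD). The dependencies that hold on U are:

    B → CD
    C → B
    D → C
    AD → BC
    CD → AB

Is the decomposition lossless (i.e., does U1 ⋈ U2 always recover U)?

Yes

Common attributes: U1 ∩ U2 = {D}.
Closure of {D}: D → C applies, adding C; CD → AB applies, adding AB. So (D)⁺ = {ABCD}.
This closure contains every attribute of U1, so U1 ∩ U2 → U1. The join is lossless.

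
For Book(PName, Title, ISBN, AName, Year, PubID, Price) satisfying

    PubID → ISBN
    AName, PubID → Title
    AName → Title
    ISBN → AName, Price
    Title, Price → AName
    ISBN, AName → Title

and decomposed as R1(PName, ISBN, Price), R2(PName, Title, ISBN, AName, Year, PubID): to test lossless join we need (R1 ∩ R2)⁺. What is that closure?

PName, Title, ISBN, AName, Price

R1 ∩ R2 = {PName, ISBN}.
ISBN → AName, Price applies, adding AName, Price
ISBN, AName → Title applies, adding Title
Closure: {PName, Title, ISBN, AName, Price}.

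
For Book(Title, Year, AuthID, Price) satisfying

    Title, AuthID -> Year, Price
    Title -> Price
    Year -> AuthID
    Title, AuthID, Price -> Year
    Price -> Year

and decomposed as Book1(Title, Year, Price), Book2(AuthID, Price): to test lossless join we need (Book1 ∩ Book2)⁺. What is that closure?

Year, AuthID, Price

Book1 ∩ Book2 = {Price}.
Price → Year applies, adding Year
Year → AuthID applies, adding AuthID
Closure: {Year, AuthID, Price}.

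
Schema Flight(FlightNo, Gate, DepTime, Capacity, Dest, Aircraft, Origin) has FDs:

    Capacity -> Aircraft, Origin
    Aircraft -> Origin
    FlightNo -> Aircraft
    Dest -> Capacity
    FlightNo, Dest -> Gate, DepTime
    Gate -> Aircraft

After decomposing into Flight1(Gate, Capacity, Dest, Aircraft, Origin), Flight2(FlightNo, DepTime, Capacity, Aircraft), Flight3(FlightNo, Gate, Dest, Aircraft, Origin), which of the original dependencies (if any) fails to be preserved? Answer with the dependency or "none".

Check FlightNo, Dest → Gate, DepTime: no single fragment contains all of {FlightNo, Gate, DepTime, Dest}, and the restricted closure of {FlightNo, Dest} across the fragments never reaches {Gate, DepTime}.
Capacity → Aircraft, Origin is preserved.
Aircraft → Origin is preserved.
FlightNo → Aircraft is preserved.
Dest → Capacity is preserved.
Gate → Aircraft is preserved.

FlightNo, Dest -> Gate, DepTime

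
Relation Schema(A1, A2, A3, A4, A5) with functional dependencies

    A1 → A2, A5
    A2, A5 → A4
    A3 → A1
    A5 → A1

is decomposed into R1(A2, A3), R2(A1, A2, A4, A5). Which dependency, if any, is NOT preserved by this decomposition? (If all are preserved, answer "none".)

Check A3 → A1: no single fragment contains all of {A1, A3}, and the restricted closure of {A3} across the fragments never reaches {A1}.
A1 → A2, A5 is preserved.
A2, A5 → A4 is preserved.
A5 → A1 is preserved.

A3 → A1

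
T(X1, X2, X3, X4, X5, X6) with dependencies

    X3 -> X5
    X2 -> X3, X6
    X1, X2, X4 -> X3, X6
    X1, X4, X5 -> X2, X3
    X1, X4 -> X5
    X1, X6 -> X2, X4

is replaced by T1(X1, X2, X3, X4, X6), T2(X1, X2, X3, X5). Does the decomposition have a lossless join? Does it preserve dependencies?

Lossless test: (X1, X2, X3)⁺ = {X1, X2, X3, X4, X5, X6}, which contains all of one fragment — lossless.
Dependency preservation: X1, X4, X5 → X2, X3; X1, X4 → X5 are not contained in any single fragment, but the restricted closure of each left-hand side across the fragments still reaches the right-hand side; the remaining FDs each lie inside some fragment. All dependencies are preserved.

lossless and dependency-preserving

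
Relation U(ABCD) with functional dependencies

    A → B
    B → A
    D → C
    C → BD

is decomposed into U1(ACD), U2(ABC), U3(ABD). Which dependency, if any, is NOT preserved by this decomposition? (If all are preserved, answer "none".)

none

A → B lies within U2.
B → A lies within U2.
D → C lies within U1.
C → BD: restricted closure across fragments reaches BD.
Every dependency is enforceable on the fragments, so the decomposition is dependency-preserving.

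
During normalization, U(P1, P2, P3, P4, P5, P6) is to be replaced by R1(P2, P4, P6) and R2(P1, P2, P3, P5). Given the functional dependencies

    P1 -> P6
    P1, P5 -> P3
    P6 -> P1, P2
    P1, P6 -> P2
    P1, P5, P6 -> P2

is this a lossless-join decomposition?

Common attributes: R1 ∩ R2 = {P2}.
No dependency enlarges {P2}, so (P2)⁺ = {P2}.
The closure contains neither all of R1 = {P2, P4, P6} nor all of R2 = {P1, P2, P3, P5}, so the common attributes are not a superkey of either fragment. The join is lossy.

No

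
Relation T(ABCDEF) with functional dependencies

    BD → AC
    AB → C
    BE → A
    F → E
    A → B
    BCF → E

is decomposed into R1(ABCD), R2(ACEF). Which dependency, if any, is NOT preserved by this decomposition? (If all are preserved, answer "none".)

BE → A

Check BE → A: no single fragment contains all of {ABE}, and the restricted closure of {BE} across the fragments never reaches {A}.
BD → AC is preserved.
AB → C is preserved.
F → E is preserved.
A → B is preserved.
BCF → E is preserved.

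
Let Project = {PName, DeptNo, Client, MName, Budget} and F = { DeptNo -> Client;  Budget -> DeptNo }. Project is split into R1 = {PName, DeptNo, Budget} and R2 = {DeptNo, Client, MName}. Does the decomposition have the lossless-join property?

No

Common attributes: R1 ∩ R2 = {DeptNo}.
Closure of {DeptNo}: DeptNo → Client applies, adding Client. So (DeptNo)⁺ = {DeptNo, Client}.
The closure contains neither all of R1 = {PName, DeptNo, Budget} nor all of R2 = {DeptNo, Client, MName}, so the common attributes are not a superkey of either fragment. The join is lossy.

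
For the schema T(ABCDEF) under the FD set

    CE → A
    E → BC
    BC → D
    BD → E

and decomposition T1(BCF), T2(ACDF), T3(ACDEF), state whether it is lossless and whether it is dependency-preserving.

lossy and not dependency-preserving

Lossless test (chase): applying each FD to every pair of rows produces no changes in the tableau, so no row becomes fully distinguished — the join is lossy.
Dependency preservation: the restricted closure of {E} across the fragments never reaches {BC}, so E → BC cannot be enforced without a join — not preserved.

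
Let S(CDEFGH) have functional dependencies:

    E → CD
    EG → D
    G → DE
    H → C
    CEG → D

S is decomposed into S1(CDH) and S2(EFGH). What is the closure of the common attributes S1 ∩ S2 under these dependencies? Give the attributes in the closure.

CH

S1 ∩ S2 = {H}.
H → C applies, adding C
Closure: {CH}.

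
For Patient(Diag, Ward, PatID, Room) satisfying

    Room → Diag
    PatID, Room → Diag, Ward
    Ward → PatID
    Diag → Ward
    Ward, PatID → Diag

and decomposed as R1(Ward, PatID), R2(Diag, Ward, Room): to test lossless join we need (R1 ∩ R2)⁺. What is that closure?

Diag, Ward, PatID

R1 ∩ R2 = {Ward}.
Ward → PatID applies, adding PatID
Ward, PatID → Diag applies, adding Diag
Closure: {Diag, Ward, PatID}.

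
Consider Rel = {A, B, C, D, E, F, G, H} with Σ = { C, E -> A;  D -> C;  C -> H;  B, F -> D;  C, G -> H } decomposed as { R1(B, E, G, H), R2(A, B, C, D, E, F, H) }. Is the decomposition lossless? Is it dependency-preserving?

Lossless test: (B, E, H)⁺ = {B, E, H}, which is a superkey of neither fragment — lossy.
Dependency preservation: C, G → H is not contained in any single fragment, but the restricted closure of its left-hand side across the fragments still reaches the right-hand side; the remaining FDs each lie inside some fragment. All dependencies are preserved.

lossy but dependency-preserving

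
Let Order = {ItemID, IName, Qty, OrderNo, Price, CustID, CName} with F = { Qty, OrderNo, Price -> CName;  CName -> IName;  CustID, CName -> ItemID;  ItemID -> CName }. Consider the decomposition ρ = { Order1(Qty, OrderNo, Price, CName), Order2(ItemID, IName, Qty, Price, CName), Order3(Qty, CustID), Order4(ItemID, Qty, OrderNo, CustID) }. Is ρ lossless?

No

Chase test. Columns are ItemID, IName, Qty, OrderNo, Price, CustID, CName; row i has aⱼ where attribute j ∈ Orderi, else bᵢⱼ.
Initial tableau (one row per fragment):
  row 1: b11 b12 a3 a4 a5 b16 a7
  row 2: a1 a2 a3 b24 a5 b26 a7
  row 3: b31 b32 a3 b34 b35 a6 b37
  row 4: a1 b42 a3 a4 b45 a6 b47
Rows 1 and 2 agree on CName; apply CName→IName and equate their IName entries.
Rows 2 and 4 agree on ItemID; apply ItemID→CName and equate their CName entries.
Rows 1 and 4 agree on CName; apply CName→IName and equate their IName entries.
No row becomes fully distinguished — the join is lossy.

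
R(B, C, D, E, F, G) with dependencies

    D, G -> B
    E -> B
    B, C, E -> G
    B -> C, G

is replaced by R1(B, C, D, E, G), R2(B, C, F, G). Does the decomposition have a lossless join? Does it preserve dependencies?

Lossless test: (B, C, G)⁺ = {B, C, G}, which is a superkey of neither fragment — lossy.
Dependency preservation: every FD's attributes lie within a single fragment, so each can be enforced locally — preserved.

lossy but dependency-preserving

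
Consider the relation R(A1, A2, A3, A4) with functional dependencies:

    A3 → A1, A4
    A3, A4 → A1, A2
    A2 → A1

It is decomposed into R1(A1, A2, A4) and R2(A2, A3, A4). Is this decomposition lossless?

Yes

Common attributes: R1 ∩ R2 = {A2, A4}.
Closure of {A2, A4}: A2 → A1 applies, adding A1. So (A2, A4)⁺ = {A1, A2, A4}.
This closure contains every attribute of R1, so R1 ∩ R2 → R1. The join is lossless.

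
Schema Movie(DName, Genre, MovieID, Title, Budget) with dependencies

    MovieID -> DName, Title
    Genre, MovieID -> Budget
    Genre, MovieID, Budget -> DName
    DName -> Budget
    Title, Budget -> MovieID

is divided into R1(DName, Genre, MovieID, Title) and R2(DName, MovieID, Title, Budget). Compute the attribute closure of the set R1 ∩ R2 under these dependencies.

DName, MovieID, Title, Budget

R1 ∩ R2 = {DName, MovieID, Title}.
DName → Budget applies, adding Budget
Closure: {DName, MovieID, Title, Budget}.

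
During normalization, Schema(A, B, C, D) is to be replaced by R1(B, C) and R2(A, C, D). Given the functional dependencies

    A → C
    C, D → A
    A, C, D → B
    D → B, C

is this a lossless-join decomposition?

No

Common attributes: R1 ∩ R2 = {C}.
No dependency enlarges {C}, so (C)⁺ = {C}.
The closure contains neither all of R1 = {B, C} nor all of R2 = {A, C, D}, so the common attributes are not a superkey of either fragment. The join is lossy.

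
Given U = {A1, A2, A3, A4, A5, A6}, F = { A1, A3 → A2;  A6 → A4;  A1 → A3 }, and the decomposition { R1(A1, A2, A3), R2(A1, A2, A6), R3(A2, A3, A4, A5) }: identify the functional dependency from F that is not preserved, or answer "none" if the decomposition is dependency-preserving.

Check A6 → A4: no single fragment contains all of {A4, A6}, and the restricted closure of {A6} across the fragments never reaches {A4}.
A1, A3 → A2 is preserved.
A1 → A3 is preserved.

A6 → A4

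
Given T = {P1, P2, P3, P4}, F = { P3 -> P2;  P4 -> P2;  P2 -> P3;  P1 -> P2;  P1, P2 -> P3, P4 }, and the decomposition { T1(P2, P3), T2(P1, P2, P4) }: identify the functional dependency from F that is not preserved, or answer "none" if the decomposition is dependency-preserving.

none

P3 → P2 lies within T1.
P4 → P2 lies within T2.
P2 → P3 lies within T1.
P1 → P2 lies within T2.
P1, P2 → P3, P4: restricted closure across fragments reaches P3, P4.
Every dependency is enforceable on the fragments, so the decomposition is dependency-preserving.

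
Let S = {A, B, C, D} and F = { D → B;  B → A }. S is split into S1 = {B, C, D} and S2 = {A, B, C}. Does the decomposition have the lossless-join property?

Yes

Common attributes: S1 ∩ S2 = {B, C}.
Closure of {B, C}: B → A applies, adding A. So (B, C)⁺ = {A, B, C}.
This closure contains every attribute of S2, so S1 ∩ S2 → S2. The join is lossless.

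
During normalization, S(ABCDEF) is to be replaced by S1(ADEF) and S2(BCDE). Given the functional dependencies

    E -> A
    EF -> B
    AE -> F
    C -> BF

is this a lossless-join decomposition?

Common attributes: S1 ∩ S2 = {DE}.
Closure of {DE}: E → A applies, adding A; AE → F applies, adding F; EF → B applies, adding B. So (DE)⁺ = {ABDEF}.
This closure contains every attribute of S1, so S1 ∩ S2 → S1. The join is lossless.

Yes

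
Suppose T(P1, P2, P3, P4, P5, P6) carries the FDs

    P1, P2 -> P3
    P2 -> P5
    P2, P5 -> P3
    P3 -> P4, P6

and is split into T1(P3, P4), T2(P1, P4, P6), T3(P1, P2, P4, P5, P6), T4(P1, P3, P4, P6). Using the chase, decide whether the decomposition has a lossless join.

No

Chase test. Columns are P1, P2, P3, P4, P5, P6; row i has aⱼ where attribute j ∈ Ti, else bᵢⱼ.
Initial tableau (one row per fragment):
  row 1: b11 b12 a3 a4 b15 b16
  row 2: a1 b22 b23 a4 b25 a6
  row 3: a1 a2 b33 a4 a5 a6
  row 4: a1 b42 a3 a4 b45 a6
Rows 1 and 4 agree on P3; apply P3→P4, P6 and equate their P4, P6 entries.
No row becomes fully distinguished — the join is lossy.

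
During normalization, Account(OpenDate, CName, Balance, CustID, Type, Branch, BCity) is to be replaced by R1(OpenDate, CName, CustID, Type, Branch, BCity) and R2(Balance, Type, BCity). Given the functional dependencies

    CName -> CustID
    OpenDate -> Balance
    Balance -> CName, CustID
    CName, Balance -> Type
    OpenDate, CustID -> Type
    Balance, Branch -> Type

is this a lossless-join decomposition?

Common attributes: R1 ∩ R2 = {Type, BCity}.
No dependency enlarges {Type, BCity}, so (Type, BCity)⁺ = {Type, BCity}.
The closure contains neither all of R1 = {OpenDate, CName, CustID, Type, Branch, BCity} nor all of R2 = {Balance, Type, BCity}, so the common attributes are not a superkey of either fragment. The join is lossy.

No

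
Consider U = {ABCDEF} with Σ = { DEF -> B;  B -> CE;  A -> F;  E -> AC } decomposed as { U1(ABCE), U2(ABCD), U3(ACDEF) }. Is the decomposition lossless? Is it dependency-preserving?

Lossless test (chase): Rows 1 and 2 agree on B; apply B→CE and equate their CE entries. Rows 1 and 2 agree on A; apply A→F and equate their F entries. Rows 1 and 3 agree on A; apply A→F and equate their F entries. Rows 2 and 3 agree on DEF; apply DEF→B and equate their B entries. Row 2 is now all distinguished symbols — the join is lossless.
Dependency preservation: the restricted closure of {DEF} across the fragments never reaches {B}, so DEF → B cannot be enforced without a join — not preserved.

lossless but not dependency-preserving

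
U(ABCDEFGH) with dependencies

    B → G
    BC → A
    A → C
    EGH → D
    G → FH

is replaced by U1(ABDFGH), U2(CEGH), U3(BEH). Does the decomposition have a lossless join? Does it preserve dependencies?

lossy and not dependency-preserving

Lossless test (chase): Rows 1 and 3 agree on B; apply B→G and equate their G entries. Rows 2 and 3 agree on EGH; apply EGH→D and equate their D entries. Rows 1 and 2 agree on G; apply G→FH and equate their FH entries. Rows 1 and 3 agree on G; apply G→FH and equate their FH entries. No row becomes fully distinguished — the join is lossy.
Dependency preservation: the restricted closure of {BC} across the fragments never reaches {A}, so BC → A cannot be enforced without a join — not preserved.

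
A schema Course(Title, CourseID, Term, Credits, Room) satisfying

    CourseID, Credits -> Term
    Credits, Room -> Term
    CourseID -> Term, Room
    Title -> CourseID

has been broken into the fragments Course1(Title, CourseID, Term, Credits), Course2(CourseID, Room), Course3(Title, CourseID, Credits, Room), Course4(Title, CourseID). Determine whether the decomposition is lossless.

Chase test. Columns are Title, CourseID, Term, Credits, Room; row i has aⱼ where attribute j ∈ Coursei, else bᵢⱼ.
Initial tableau (one row per fragment):
  row 1: a1 a2 a3 a4 b15
  row 2: b21 a2 b23 b24 a5
  row 3: a1 a2 b33 a4 a5
  row 4: a1 a2 b43 b44 b45
Rows 1 and 3 agree on CourseID, Credits; apply CourseID, Credits→Term and equate their Term entries.
Rows 1 and 2 agree on CourseID; apply CourseID→Term, Room and equate their Term, Room entries.
Rows 1 and 4 agree on CourseID; apply CourseID→Term, Room and equate their Term, Room entries.
Row 1 is now all distinguished symbols — the join is lossless.

Yes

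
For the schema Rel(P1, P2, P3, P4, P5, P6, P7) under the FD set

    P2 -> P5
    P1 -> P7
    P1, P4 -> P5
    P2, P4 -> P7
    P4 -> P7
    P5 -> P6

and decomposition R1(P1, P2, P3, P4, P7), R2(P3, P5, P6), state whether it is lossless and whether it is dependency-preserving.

lossy and not dependency-preserving

Lossless test: (P3)⁺ = {P3}, which is a superkey of neither fragment — lossy.
Dependency preservation: the restricted closure of {P2} across the fragments never reaches {P5}, so P2 → P5 cannot be enforced without a join — not preserved.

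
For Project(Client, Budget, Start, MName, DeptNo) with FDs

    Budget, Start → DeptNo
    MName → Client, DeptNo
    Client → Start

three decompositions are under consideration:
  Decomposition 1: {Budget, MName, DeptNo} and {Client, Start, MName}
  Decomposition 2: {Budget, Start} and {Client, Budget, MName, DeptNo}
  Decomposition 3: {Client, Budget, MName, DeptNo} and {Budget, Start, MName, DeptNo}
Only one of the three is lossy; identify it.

Decomposition 2

Decomposition 1: common = {MName}, closure = {Client, Start, MName, DeptNo} → lossless.
Decomposition 2: common = {Budget}, closure = {Budget} → lossy.
Decomposition 3: common = {Budget, MName, DeptNo}, closure = {Client, Budget, Start, MName, DeptNo} → lossless.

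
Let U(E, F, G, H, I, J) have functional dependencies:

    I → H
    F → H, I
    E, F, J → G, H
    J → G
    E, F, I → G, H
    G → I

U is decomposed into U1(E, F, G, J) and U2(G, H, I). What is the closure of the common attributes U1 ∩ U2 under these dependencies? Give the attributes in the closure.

G, H, I

U1 ∩ U2 = {G}.
G → I applies, adding I
I → H applies, adding H
Closure: {G, H, I}.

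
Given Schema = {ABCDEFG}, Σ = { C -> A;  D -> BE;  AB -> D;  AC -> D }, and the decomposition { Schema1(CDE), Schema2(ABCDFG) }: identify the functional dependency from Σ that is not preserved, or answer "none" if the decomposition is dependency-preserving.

C → A lies within Schema2.
D → BE: restricted closure across fragments reaches BE.
AB → D lies within Schema2.
AC → D lies within Schema2.
Every dependency is enforceable on the fragments, so the decomposition is dependency-preserving.

none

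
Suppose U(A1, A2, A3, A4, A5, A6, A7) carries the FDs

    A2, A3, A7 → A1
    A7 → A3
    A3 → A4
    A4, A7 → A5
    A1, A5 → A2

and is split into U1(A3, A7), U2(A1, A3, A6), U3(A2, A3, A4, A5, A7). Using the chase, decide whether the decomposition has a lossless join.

Chase test. Columns are A1, A2, A3, A4, A5, A6, A7; row i has aⱼ where attribute j ∈ Ui, else bᵢⱼ.
Initial tableau (one row per fragment):
  row 1: b11 b12 a3 b14 b15 b16 a7
  row 2: a1 b22 a3 b24 b25 a6 b27
  row 3: b31 a2 a3 a4 a5 b36 a7
Rows 1 and 2 agree on A3; apply A3→A4 and equate their A4 entries.
Rows 1 and 3 agree on A3; apply A3→A4 and equate their A4 entries.
Rows 1 and 3 agree on A4, A7; apply A4, A7→A5 and equate their A5 entries.
No row becomes fully distinguished — the join is lossy.

No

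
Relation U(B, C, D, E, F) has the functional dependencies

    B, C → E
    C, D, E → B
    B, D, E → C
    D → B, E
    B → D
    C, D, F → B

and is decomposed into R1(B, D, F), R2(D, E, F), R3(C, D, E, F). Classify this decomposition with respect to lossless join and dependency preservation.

Lossless test (chase): Rows 1 and 2 agree on D; apply D→B, E and equate their B, E entries. Rows 1 and 3 agree on D; apply D→B, E and equate their B, E entries. Rows 1 and 2 agree on B, D, E; apply B, D, E→C and equate their C entries. Rows 1 and 3 agree on B, D, E; apply B, D, E→C and equate their C entries. Row 1 is now all distinguished symbols — the join is lossless.
Dependency preservation: B, C → E; C, D, E → B; B, D, E → C; D → B, E; C, D, F → B are not contained in any single fragment, but the restricted closure of each left-hand side across the fragments still reaches the right-hand side; the remaining FDs each lie inside some fragment. All dependencies are preserved.

lossless and dependency-preserving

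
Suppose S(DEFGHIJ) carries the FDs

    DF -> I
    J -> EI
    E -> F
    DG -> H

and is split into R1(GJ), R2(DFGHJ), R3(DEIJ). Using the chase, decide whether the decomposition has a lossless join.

Yes

Chase test. Columns are DEFGHIJ; row i has aⱼ where attribute j ∈ Ri, else bᵢⱼ.
Initial tableau (one row per fragment):
  row 1: b11 b12 b13 a4 b15 b16 a7
  row 2: a1 b22 a3 a4 a5 b26 a7
  row 3: a1 a2 b33 b34 b35 a6 a7
Rows 1 and 2 agree on J; apply J→EI and equate their EI entries.
Rows 1 and 3 agree on J; apply J→EI and equate their EI entries.
Rows 1 and 2 agree on E; apply E→F and equate their F entries.
Rows 1 and 3 agree on E; apply E→F and equate their F entries.
Row 2 is now all distinguished symbols — the join is lossless.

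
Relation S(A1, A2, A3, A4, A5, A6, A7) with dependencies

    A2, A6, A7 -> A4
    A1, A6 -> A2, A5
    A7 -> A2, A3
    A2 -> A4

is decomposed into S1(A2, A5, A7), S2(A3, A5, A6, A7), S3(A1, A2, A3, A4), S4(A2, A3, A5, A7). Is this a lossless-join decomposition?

No

Chase test. Columns are A1, A2, A3, A4, A5, A6, A7; row i has aⱼ where attribute j ∈ Si, else bᵢⱼ.
Initial tableau (one row per fragment):
  row 1: b11 a2 b13 b14 a5 b16 a7
  row 2: b21 b22 a3 b24 a5 a6 a7
  row 3: a1 a2 a3 a4 b35 b36 b37
  row 4: b41 a2 a3 b44 a5 b46 a7
Rows 1 and 2 agree on A7; apply A7→A2, A3 and equate their A2, A3 entries.
Rows 1 and 2 agree on A2; apply A2→A4 and equate their A4 entries.
Rows 1 and 3 agree on A2; apply A2→A4 and equate their A4 entries.
Rows 1 and 4 agree on A2; apply A2→A4 and equate their A4 entries.
No row becomes fully distinguished — the join is lossy.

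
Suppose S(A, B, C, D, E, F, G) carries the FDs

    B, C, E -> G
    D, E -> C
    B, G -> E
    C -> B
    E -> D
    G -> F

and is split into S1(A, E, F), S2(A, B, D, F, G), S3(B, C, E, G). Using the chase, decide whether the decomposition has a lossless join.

Chase test. Columns are A, B, C, D, E, F, G; row i has aⱼ where attribute j ∈ Si, else bᵢⱼ.
Initial tableau (one row per fragment):
  row 1: a1 b12 b13 b14 a5 a6 b17
  row 2: a1 a2 b23 a4 b25 a6 a7
  row 3: b31 a2 a3 b34 a5 b36 a7
Rows 2 and 3 agree on B, G; apply B, G→E and equate their E entries.
Rows 1 and 2 agree on E; apply E→D and equate their D entries.
Rows 1 and 3 agree on E; apply E→D and equate their D entries.
Rows 2 and 3 agree on G; apply G→F and equate their F entries.
Rows 1 and 2 agree on D, E; apply D, E→C and equate their C entries.
Rows 1 and 3 agree on D, E; apply D, E→C and equate their C entries.
Rows 1 and 2 agree on C; apply C→B and equate their B entries.
Rows 1 and 2 agree on B, C, E; apply B, C, E→G and equate their G entries.
Row 1 is now all distinguished symbols — the join is lossless.

Yes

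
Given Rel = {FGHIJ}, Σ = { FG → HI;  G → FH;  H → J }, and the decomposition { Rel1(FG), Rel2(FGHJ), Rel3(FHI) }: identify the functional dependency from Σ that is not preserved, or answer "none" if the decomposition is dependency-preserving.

Check FG → HI: no single fragment contains all of {FGHI}, and the restricted closure of {FG} across the fragments never reaches {HI}.
G → FH is preserved.
H → J is preserved.

FG → HI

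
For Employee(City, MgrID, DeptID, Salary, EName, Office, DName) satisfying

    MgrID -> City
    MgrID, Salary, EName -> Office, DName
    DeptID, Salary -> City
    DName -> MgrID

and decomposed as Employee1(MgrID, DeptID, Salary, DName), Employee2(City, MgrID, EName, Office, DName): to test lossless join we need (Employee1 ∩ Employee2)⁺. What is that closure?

City, MgrID, DName

Employee1 ∩ Employee2 = {MgrID, DName}.
MgrID → City applies, adding City
Closure: {City, MgrID, DName}.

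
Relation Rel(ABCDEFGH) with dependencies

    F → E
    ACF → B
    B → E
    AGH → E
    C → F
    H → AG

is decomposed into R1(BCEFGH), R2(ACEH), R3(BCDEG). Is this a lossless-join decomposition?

Chase test. Columns are ABCDEFGH; row i has aⱼ where attribute j ∈ Ri, else bᵢⱼ.
Initial tableau (one row per fragment):
  row 1: b11 a2 a3 b14 a5 a6 a7 a8
  row 2: a1 b22 a3 b24 a5 b26 b27 a8
  row 3: b31 a2 a3 a4 a5 b36 a7 b38
Rows 1 and 2 agree on C; apply C→F and equate their F entries.
Rows 1 and 3 agree on C; apply C→F and equate their F entries.
Rows 1 and 2 agree on H; apply H→AG and equate their AG entries.
Rows 1 and 2 agree on ACF; apply ACF→B and equate their B entries.
No row becomes fully distinguished — the join is lossy.

No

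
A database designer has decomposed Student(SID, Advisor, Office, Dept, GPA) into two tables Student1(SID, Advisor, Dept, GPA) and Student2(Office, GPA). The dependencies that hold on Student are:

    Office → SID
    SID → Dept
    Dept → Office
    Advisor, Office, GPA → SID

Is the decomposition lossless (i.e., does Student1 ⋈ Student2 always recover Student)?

No

Common attributes: Student1 ∩ Student2 = {GPA}.
No dependency enlarges {GPA}, so (GPA)⁺ = {GPA}.
The closure contains neither all of Student1 = {SID, Advisor, Dept, GPA} nor all of Student2 = {Office, GPA}, so the common attributes are not a superkey of either fragment. The join is lossy.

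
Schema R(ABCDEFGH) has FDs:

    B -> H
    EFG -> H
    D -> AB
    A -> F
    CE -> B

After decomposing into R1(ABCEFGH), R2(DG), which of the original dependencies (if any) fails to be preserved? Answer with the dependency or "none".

D -> AB

Check D → AB: no single fragment contains all of {ABD}, and the restricted closure of {D} across the fragments never reaches {AB}.
B → H is preserved.
EFG → H is preserved.
A → F is preserved.
CE → B is preserved.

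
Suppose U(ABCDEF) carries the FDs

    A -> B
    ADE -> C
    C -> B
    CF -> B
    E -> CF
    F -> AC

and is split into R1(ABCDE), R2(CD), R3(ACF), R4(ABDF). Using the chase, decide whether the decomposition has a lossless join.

Chase test. Columns are ABCDEF; row i has aⱼ where attribute j ∈ Ri, else bᵢⱼ.
Initial tableau (one row per fragment):
  row 1: a1 a2 a3 a4 a5 b16
  row 2: b21 b22 a3 a4 b25 b26
  row 3: a1 b32 a3 b34 b35 a6
  row 4: a1 a2 b43 a4 b45 a6
Rows 1 and 3 agree on A; apply A→B and equate their B entries.
Rows 1 and 2 agree on C; apply C→B and equate their B entries.
Rows 3 and 4 agree on F; apply F→AC and equate their AC entries.
No row becomes fully distinguished — the join is lossy.

No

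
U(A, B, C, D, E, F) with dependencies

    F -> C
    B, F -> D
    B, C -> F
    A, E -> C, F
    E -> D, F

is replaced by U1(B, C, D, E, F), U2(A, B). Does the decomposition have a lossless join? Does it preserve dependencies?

Lossless test: (B)⁺ = {B}, which is a superkey of neither fragment — lossy.
Dependency preservation: A, E → C, F is not contained in any single fragment, but the restricted closure of its left-hand side across the fragments still reaches the right-hand side; the remaining FDs each lie inside some fragment. All dependencies are preserved.

lossy but dependency-preserving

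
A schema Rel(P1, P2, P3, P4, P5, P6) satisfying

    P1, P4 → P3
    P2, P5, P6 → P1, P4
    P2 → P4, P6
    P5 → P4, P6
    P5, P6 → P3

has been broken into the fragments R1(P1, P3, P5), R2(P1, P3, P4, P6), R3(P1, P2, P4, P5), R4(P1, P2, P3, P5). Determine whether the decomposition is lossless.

Chase test. Columns are P1, P2, P3, P4, P5, P6; row i has aⱼ where attribute j ∈ Ri, else bᵢⱼ.
Initial tableau (one row per fragment):
  row 1: a1 b12 a3 b14 a5 b16
  row 2: a1 b22 a3 a4 b25 a6
  row 3: a1 a2 b33 a4 a5 b36
  row 4: a1 a2 a3 b44 a5 b46
Rows 2 and 3 agree on P1, P4; apply P1, P4→P3 and equate their P3 entries.
Rows 3 and 4 agree on P2; apply P2→P4, P6 and equate their P4, P6 entries.
Rows 1 and 3 agree on P5; apply P5→P4, P6 and equate their P4, P6 entries.
No row becomes fully distinguished — the join is lossy.

No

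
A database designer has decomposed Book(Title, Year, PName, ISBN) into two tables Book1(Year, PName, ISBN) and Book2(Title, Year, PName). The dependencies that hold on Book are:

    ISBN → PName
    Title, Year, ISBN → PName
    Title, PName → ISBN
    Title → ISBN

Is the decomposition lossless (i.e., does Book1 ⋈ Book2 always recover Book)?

No

Common attributes: Book1 ∩ Book2 = {Year, PName}.
No dependency enlarges {Year, PName}, so (Year, PName)⁺ = {Year, PName}.
The closure contains neither all of Book1 = {Year, PName, ISBN} nor all of Book2 = {Title, Year, PName}, so the common attributes are not a superkey of either fragment. The join is lossy.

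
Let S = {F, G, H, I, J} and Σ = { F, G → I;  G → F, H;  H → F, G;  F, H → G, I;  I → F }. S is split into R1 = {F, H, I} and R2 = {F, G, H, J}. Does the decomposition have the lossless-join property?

Common attributes: R1 ∩ R2 = {F, H}.
Closure of {F, H}: H → F, G applies, adding G; F, H → G, I applies, adding I. So (F, H)⁺ = {F, G, H, I}.
This closure contains every attribute of R1, so R1 ∩ R2 → R1. The join is lossless.

Yes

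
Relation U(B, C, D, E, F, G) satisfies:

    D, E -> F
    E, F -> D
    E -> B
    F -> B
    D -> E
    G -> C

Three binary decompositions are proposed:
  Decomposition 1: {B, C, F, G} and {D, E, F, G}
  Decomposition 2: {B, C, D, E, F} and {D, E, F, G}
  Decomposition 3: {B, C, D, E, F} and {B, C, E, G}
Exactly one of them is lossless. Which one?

Decomposition 1

Decomposition 1: common = {F, G}, closure = {B, C, F, G} → lossless.
Decomposition 2: common = {D, E, F}, closure = {B, D, E, F} → lossy.
Decomposition 3: common = {B, C, E}, closure = {B, C, E} → lossy.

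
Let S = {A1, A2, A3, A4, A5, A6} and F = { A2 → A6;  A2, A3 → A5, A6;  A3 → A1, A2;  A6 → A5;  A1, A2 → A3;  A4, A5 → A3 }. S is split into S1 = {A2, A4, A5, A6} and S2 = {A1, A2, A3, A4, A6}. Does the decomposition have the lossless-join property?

Common attributes: S1 ∩ S2 = {A2, A4, A6}.
Closure of {A2, A4, A6}: A6 → A5 applies, adding A5; A4, A5 → A3 applies, adding A3; A3 → A1, A2 applies, adding A1. So (A2, A4, A6)⁺ = {A1, A2, A3, A4, A5, A6}.
This closure contains every attribute of S1, so S1 ∩ S2 → S1. The join is lossless.

Yes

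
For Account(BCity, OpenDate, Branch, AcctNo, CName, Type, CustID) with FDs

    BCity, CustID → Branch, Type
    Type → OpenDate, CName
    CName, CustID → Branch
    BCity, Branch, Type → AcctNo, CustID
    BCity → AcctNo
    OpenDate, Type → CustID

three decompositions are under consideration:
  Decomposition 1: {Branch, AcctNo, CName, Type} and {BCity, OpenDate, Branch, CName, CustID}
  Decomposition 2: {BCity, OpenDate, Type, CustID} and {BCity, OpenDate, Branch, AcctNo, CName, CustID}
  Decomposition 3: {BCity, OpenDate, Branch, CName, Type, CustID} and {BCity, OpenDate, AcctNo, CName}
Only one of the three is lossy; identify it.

Decomposition 1: common = {Branch, CName}, closure = {Branch, CName} → lossy.
Decomposition 2: common = {BCity, OpenDate, CustID}, closure = {BCity, OpenDate, Branch, AcctNo, CName, Type, CustID} → lossless.
Decomposition 3: common = {BCity, OpenDate, CName}, closure = {BCity, OpenDate, AcctNo, CName} → lossless.

Decomposition 1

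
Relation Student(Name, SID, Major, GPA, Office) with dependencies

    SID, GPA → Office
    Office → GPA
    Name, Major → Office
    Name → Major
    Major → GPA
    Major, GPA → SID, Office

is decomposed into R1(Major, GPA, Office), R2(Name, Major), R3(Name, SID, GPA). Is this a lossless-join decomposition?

Chase test. Columns are Name, SID, Major, GPA, Office; row i has aⱼ where attribute j ∈ Ri, else bᵢⱼ.
Initial tableau (one row per fragment):
  row 1: b11 b12 a3 a4 a5
  row 2: a1 b22 a3 b24 b25
  row 3: a1 a2 b33 a4 b35
Rows 2 and 3 agree on Name; apply Name→Major and equate their Major entries.
Rows 1 and 2 agree on Major; apply Major→GPA and equate their GPA entries.
Rows 1 and 2 agree on Major, GPA; apply Major, GPA→SID, Office and equate their SID, Office entries.
Rows 1 and 3 agree on Major, GPA; apply Major, GPA→SID, Office and equate their SID, Office entries.
Row 2 is now all distinguished symbols — the join is lossless.

Yes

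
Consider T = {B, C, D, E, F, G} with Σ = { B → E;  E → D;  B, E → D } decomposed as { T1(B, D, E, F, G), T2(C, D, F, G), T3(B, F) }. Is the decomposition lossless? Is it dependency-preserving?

lossy but dependency-preserving

Lossless test (chase): Rows 1 and 3 agree on B; apply B→E and equate their E entries. Rows 1 and 3 agree on E; apply E→D and equate their D entries. No row becomes fully distinguished — the join is lossy.
Dependency preservation: every FD's attributes lie within a single fragment, so each can be enforced locally — preserved.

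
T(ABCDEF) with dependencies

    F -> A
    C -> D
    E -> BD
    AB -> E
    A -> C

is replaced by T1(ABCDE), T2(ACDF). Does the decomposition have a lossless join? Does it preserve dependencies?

lossy but dependency-preserving

Lossless test: (ACD)⁺ = {ACD}, which is a superkey of neither fragment — lossy.
Dependency preservation: every FD's attributes lie within a single fragment, so each can be enforced locally — preserved.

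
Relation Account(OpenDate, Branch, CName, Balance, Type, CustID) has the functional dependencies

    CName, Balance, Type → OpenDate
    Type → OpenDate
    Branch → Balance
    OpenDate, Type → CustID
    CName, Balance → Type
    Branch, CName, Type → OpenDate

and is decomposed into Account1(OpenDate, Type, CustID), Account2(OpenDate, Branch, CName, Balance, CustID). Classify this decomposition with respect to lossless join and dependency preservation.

lossy and not dependency-preserving

Lossless test: (OpenDate, CustID)⁺ = {OpenDate, CustID}, which is a superkey of neither fragment — lossy.
Dependency preservation: the restricted closure of {CName, Balance} across the fragments never reaches {Type}, so CName, Balance → Type cannot be enforced without a join — not preserved.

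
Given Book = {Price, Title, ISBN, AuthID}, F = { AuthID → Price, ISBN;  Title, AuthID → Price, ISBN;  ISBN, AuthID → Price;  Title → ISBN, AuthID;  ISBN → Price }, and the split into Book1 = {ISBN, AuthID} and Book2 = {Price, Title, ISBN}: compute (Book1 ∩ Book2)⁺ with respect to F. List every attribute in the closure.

Price, ISBN

Book1 ∩ Book2 = {ISBN}.
ISBN → Price applies, adding Price
Closure: {Price, ISBN}.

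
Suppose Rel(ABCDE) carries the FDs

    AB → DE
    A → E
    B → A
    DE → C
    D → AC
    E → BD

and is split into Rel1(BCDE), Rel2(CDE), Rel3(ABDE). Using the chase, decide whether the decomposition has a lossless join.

Chase test. Columns are ABCDE; row i has aⱼ where attribute j ∈ Reli, else bᵢⱼ.
Initial tableau (one row per fragment):
  row 1: b11 a2 a3 a4 a5
  row 2: b21 b22 a3 a4 a5
  row 3: a1 a2 b33 a4 a5
Rows 1 and 3 agree on B; apply B→A and equate their A entries.
Rows 1 and 3 agree on DE; apply DE→C and equate their C entries.
Rows 1 and 2 agree on D; apply D→AC and equate their AC entries.
Rows 1 and 2 agree on E; apply E→BD and equate their BD entries.
Row 1 is now all distinguished symbols — the join is lossless.

Yes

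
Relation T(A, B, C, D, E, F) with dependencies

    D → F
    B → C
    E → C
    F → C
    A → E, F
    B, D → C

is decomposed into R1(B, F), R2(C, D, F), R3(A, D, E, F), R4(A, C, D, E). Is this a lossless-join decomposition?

No

Chase test. Columns are A, B, C, D, E, F; row i has aⱼ where attribute j ∈ Ri, else bᵢⱼ.
Initial tableau (one row per fragment):
  row 1: b11 a2 b13 b14 b15 a6
  row 2: b21 b22 a3 a4 b25 a6
  row 3: a1 b32 b33 a4 a5 a6
  row 4: a1 b42 a3 a4 a5 b46
Rows 2 and 4 agree on D; apply D→F and equate their F entries.
Rows 3 and 4 agree on E; apply E→C and equate their C entries.
Rows 1 and 2 agree on F; apply F→C and equate their C entries.
No row becomes fully distinguished — the join is lossy.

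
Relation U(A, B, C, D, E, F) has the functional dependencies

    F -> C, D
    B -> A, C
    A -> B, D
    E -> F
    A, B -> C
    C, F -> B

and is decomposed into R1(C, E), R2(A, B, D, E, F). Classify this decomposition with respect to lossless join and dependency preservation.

Lossless test: (E)⁺ = {A, B, C, D, E, F}, which contains all of one fragment — lossless.
Dependency preservation: the restricted closure of {F} across the fragments never reaches {C, D}, so F → C, D cannot be enforced without a join — not preserved.

lossless but not dependency-preserving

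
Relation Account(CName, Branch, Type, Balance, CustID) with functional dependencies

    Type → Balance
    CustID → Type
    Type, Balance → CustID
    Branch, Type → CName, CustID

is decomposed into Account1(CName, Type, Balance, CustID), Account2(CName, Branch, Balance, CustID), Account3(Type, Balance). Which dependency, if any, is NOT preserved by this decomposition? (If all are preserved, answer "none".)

Type → Balance lies within Account1.
CustID → Type lies within Account1.
Type, Balance → CustID lies within Account1.
Branch, Type → CName, CustID: restricted closure across fragments reaches CName, CustID.
Every dependency is enforceable on the fragments, so the decomposition is dependency-preserving.

none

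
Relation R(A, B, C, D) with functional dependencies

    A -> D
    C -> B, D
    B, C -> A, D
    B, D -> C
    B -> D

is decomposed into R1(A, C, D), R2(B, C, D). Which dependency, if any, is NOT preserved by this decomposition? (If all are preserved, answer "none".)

A → D lies within R1.
C → B, D lies within R2.
B, C → A, D: restricted closure across fragments reaches A, D.
B, D → C lies within R2.
B → D lies within R2.
Every dependency is enforceable on the fragments, so the decomposition is dependency-preserving.

none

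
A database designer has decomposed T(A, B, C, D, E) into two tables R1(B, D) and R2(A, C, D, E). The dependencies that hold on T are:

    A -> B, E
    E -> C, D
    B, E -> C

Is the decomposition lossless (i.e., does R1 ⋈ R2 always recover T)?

Common attributes: R1 ∩ R2 = {D}.
No dependency enlarges {D}, so (D)⁺ = {D}.
The closure contains neither all of R1 = {B, D} nor all of R2 = {A, C, D, E}, so the common attributes are not a superkey of either fragment. The join is lossy.

No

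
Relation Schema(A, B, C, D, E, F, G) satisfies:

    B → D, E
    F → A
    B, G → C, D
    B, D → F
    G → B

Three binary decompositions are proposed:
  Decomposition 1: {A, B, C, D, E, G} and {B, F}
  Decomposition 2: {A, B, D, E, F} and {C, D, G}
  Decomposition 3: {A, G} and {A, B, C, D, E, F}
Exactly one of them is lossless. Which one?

Decomposition 1

Decomposition 1: common = {B}, closure = {A, B, D, E, F} → lossless.
Decomposition 2: common = {D}, closure = {D} → lossy.
Decomposition 3: common = {A}, closure = {A} → lossy.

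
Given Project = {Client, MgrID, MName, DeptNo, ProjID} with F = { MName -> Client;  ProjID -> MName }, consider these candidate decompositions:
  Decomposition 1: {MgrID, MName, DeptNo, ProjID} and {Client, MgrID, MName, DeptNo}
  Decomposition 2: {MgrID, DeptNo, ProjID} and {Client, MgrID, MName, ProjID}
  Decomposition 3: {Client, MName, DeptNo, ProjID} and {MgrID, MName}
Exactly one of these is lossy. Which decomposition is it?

Decomposition 1: common = {MgrID, MName, DeptNo}, closure = {Client, MgrID, MName, DeptNo} → lossless.
Decomposition 2: common = {MgrID, ProjID}, closure = {Client, MgrID, MName, ProjID} → lossless.
Decomposition 3: common = {MName}, closure = {Client, MName} → lossy.

Decomposition 3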